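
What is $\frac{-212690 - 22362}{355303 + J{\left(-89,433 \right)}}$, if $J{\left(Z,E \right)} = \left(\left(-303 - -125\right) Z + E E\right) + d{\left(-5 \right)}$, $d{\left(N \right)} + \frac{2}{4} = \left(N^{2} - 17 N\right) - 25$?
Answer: $- \frac{470104}{1117437} \approx -0.4207$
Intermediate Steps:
$d{\left(N \right)} = - \frac{51}{2} + N^{2} - 17 N$ ($d{\left(N \right)} = - \frac{1}{2} - \left(25 - N^{2} + 17 N\right) = - \frac{51}{2} + N^{2} - 17 N$)
$J{\left(Z,E \right)} = \frac{169}{2} + E^{2} - 178 Z$ ($J{\left(Z,E \right)} = \left(\left(-303 - -125\right) Z + E E\right) - \left(- \frac{119}{2} - 25\right) = \left(\left(-303 + 125\right) Z + E^{2}\right) + \left(- \frac{51}{2} + 25 + 85\right) = \left(- 178 Z + E^{2}\right) + \frac{169}{2} = \left(E^{2} - 178 Z\right) + \frac{169}{2} = \frac{169}{2} + E^{2} - 178 Z$)
$\frac{-212690 - 22362}{355303 + J{\left(-89,433 \right)}} = \frac{-212690 - 22362}{355303 + \left(\frac{169}{2} + 433^{2} - -15842\right)} = - \frac{235052}{355303 + \left(\frac{169}{2} + 187489 + 15842\right)} = - \frac{235052}{355303 + \frac{406831}{2}} = - \frac{235052}{\frac{1117437}{2}} = \left(-235052\right) \frac{2}{1117437} = - \frac{470104}{1117437}$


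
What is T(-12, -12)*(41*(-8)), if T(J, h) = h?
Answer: 3936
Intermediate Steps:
T(-12, -12)*(41*(-8)) = -492*(-8) = -12*(-328) = 3936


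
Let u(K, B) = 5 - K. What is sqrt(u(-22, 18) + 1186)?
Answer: sqrt(1213) ≈ 34.828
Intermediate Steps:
sqrt(u(-22, 18) + 1186) = sqrt((5 - 1*(-22)) + 1186) = sqrt((5 + 22) + 1186) = sqrt(27 + 1186) = sqrt(1213)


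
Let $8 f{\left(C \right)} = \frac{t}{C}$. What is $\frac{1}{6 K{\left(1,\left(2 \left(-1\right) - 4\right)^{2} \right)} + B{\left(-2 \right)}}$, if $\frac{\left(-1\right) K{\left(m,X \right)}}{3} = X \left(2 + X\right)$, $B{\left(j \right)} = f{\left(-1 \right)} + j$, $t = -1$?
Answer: $- \frac{8}{197007} \approx -4.0608 \cdot 10^{-5}$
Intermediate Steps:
$f{\left(C \right)} = - \frac{1}{8 C}$ ($f{\left(C \right)} = \frac{\left(-1\right) \frac{1}{C}}{8} = - \frac{1}{8 C}$)
$B{\left(j \right)} = \frac{1}{8} + j$ ($B{\left(j \right)} = - \frac{1}{8 \left(-1\right)} + j = \left(- \frac{1}{8}\right) \left(-1\right) + j = \frac{1}{8} + j$)
$K{\left(m,X \right)} = - 3 X \left(2 + X\right)$
$\frac{1}{6 K{\left(1,\left(2 \left(-1\right) - 4\right)^{2} \right)} + B{\left(-2 \right)}} = \frac{1}{6 \left(- 3 \left(2 \left(-1\right) - 4\right)^{2} \left(2 + \left(2 \left(-1\right) - 4\right)^{2}\right)\right) + \left(\frac{1}{8} - 2\right)} = \frac{1}{6 \left(- 3 \left(-2 - 4\right)^{2} \left(2 + \left(-2 - 4\right)^{2}\right)\right) - \frac{15}{8}} = \frac{1}{6 \left(- 3 \left(-6\right)^{2} \left(2 + \left(-6\right)^{2}\right)\right) - \frac{15}{8}} = \frac{1}{6 \left(\left(-3\right) 36 \left(2 + 36\right)\right) - \frac{15}{8}} = \frac{1}{6 \left(\left(-3\right) 36 \cdot 38\right) - \frac{15}{8}} = \frac{1}{6 \left(-4104\right) - \frac{15}{8}} = \frac{1}{-24624 - \frac{15}{8}} = \frac{1}{- \frac{197007}{8}} = - \frac{8}{197007}$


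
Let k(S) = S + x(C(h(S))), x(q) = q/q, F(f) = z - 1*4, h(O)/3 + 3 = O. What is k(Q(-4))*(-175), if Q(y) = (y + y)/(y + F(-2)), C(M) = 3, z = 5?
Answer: -1925/3 ≈ -641.67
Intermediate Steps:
h(O) = -9 + 3*O
F(f) = 1 (F(f) = 5 - 1*4 = 5 - 4 = 1)
x(q) = 1
Q(y) = 2*y/(1 + y) (Q(y) = (y + y)/(y + 1) = (2*y)/(1 + y) = 2*y/(1 + y))
k(S) = 1 + S (k(S) = S + 1 = 1 + S)
k(Q(-4))*(-175) = (1 + 2*(-4)/(1 - 4))*(-175) = (1 + 2*(-4)/(-3))*(-175) = (1 + 2*(-4)*(-⅓))*(-175) = (1 + 8/3)*(-175) = (11/3)*(-175) = -1925/3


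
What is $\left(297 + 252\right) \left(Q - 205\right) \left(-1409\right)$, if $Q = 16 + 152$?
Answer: $28621017$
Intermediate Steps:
$Q = 168$
$\left(297 + 252\right) \left(Q - 205\right) \left(-1409\right) = \left(297 + 252\right) \left(168 - 205\right) \left(-1409\right) = 549 \left(-37\right) \left(-1409\right) = \left(-20313\right) \left(-1409\right) = 28621017$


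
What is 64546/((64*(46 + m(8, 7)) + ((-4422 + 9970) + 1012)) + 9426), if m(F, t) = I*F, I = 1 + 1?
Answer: 32273/9977 ≈ 3.2347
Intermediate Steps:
I = 2
m(F, t) = 2*F
64546/((64*(46 + m(8, 7)) + ((-4422 + 9970) + 1012)) + 9426) = 64546/((64*(46 + 2*8) + ((-4422 + 9970) + 1012)) + 9426) = 64546/((64*(46 + 16) + (5548 + 1012)) + 9426) = 64546/((64*62 + 6560) + 9426) = 64546/((3968 + 6560) + 9426) = 64546/(10528 + 9426) = 64546/19954 = 64546*(1/19954) = 32273/9977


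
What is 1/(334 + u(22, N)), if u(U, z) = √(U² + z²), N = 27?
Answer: 334/110343 - √1213/110343 ≈ 0.0027113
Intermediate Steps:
1/(334 + u(22, N)) = 1/(334 + √(22² + 27²)) = 1/(334 + √(484 + 729)) = 1/(334 + √1213)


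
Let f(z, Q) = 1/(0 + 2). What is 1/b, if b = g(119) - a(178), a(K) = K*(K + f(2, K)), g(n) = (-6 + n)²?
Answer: -1/19004 ≈ -5.2620e-5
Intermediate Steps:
f(z, Q) = ½ (f(z, Q) = 1/2 = ½)
a(K) = K*(½ + K) (a(K) = K*(K + ½) = K*(½ + K))
b = -19004 (b = (-6 + 119)² - 178*(½ + 178) = 113² - 178*357/2 = 12769 - 1*31773 = 12769 - 31773 = -19004)
1/b = 1/(-19004) = -1/19004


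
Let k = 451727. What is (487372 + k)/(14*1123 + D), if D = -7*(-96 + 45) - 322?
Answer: 134157/2251 ≈ 59.599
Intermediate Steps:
D = 35 (D = -7*(-51) - 322 = 357 - 322 = 35)
(487372 + k)/(14*1123 + D) = (487372 + 451727)/(14*1123 + 35) = 939099/(15722 + 35) = 939099/15757 = 939099*(1/15757) = 134157/2251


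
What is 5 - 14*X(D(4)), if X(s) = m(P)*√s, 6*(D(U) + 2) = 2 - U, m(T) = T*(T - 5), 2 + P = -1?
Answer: 5 - 112*I*√21 ≈ 5.0 - 513.25*I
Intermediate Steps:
P = -3 (P = -2 - 1 = -3)
m(T) = T*(-5 + T)
D(U) = -5/3 - U/6 (D(U) = -2 + (2 - U)/6 = -2 + (⅓ - U/6) = -5/3 - U/6)
X(s) = 24*√s (X(s) = (-3*(-5 - 3))*√s = (-3*(-8))*√s = 24*√s)
5 - 14*X(D(4)) = 5 - 336*√(-5/3 - ⅙*4) = 5 - 336*√(-5/3 - ⅔) = 5 - 336*√(-7/3) = 5 - 336*I*√21/3 = 5 - 112*I*√21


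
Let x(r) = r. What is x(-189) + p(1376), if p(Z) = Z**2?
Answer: 1893187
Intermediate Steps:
x(-189) + p(1376) = -189 + 1376**2 = -189 + 1893376 = 1893187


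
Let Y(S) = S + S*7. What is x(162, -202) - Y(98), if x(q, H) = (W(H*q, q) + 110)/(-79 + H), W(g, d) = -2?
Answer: -220412/281 ≈ -784.38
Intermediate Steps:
Y(S) = 8*S (Y(S) = S + 7*S = 8*S)
x(q, H) = 108/(-79 + H) (x(q, H) = (-2 + 110)/(-79 + H) = 108/(-79 + H))
x(162, -202) - Y(98) = 108/(-79 - 202) - 8*98 = 108/(-281) - 1*784 = 108*(-1/281) - 784 = -108/281 - 784 = -220412/281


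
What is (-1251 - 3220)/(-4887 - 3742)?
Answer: 4471/8629 ≈ 0.51814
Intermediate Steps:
(-1251 - 3220)/(-4887 - 3742) = -4471/(-8629) = -4471*(-1/8629) = 4471/8629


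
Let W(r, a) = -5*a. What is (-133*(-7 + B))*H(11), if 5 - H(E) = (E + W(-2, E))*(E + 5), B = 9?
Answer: -188594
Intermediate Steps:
H(E) = 5 + 4*E*(5 + E) (H(E) = 5 - (E - 5*E)*(E + 5) = 5 - (-4*E)*(5 + E) = 5 - (-4)*E*(5 + E) = 5 + 4*E*(5 + E))
(-133*(-7 + B))*H(11) = (-133*(-7 + 9))*(5 + 4*11² + 20*11) = (-133*2)*(5 + 4*121 + 220) = -266*(5 + 484 + 220) = -266*709 = -188594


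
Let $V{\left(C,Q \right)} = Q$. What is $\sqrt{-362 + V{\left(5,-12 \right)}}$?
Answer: $i \sqrt{374} \approx 19.339 i$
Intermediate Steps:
$\sqrt{-362 + V{\left(5,-12 \right)}} = \sqrt{-362 - 12} = \sqrt{-374} = i \sqrt{374}$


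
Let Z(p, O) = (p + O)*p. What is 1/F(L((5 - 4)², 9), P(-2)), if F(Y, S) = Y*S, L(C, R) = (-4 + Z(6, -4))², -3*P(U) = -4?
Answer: 3/256 ≈ 0.011719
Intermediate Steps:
P(U) = 4/3 (P(U) = -⅓*(-4) = 4/3)
Z(p, O) = p*(O + p) (Z(p, O) = (O + p)*p = p*(O + p))
L(C, R) = 64 (L(C, R) = (-4 + 6*(-4 + 6))² = (-4 + 6*2)² = (-4 + 12)² = 8² = 64)
F(Y, S) = S*Y
1/F(L((5 - 4)², 9), P(-2)) = 1/((4/3)*64) = 1/(256/3) = 3/256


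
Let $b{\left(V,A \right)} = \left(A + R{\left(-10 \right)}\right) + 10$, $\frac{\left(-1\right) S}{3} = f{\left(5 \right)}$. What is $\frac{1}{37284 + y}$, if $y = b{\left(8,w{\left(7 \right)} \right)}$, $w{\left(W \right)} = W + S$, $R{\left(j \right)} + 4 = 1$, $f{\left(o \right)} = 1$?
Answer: $\frac{1}{37295} \approx 2.6813 \cdot 10^{-5}$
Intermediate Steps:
$R{\left(j \right)} = -3$ ($R{\left(j \right)} = -4 + 1 = -3$)
$S = -3$ ($S = \left(-3\right) 1 = -3$)
$w{\left(W \right)} = -3 + W$ ($w{\left(W \right)} = W - 3 = -3 + W$)
$b{\left(V,A \right)} = 7 + A$ ($b{\left(V,A \right)} = \left(A - 3\right) + 10 = \left(-3 + A\right) + 10 = 7 + A$)
$y = 11$ ($y = 7 + \left(-3 + 7\right) = 7 + 4 = 11$)
$\frac{1}{37284 + y} = \frac{1}{37284 + 11} = \frac{1}{37295}$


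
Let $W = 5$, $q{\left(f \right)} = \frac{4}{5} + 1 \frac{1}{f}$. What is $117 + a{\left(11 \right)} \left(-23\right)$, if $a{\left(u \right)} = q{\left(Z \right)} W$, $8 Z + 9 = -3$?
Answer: $\frac{305}{3} \approx 101.67$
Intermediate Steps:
$Z = - \frac{3}{2}$ ($Z = - \frac{9}{8} + \frac{1}{8} \left(-3\right) = - \frac{9}{8} - \frac{3}{8} = - \frac{3}{2} \approx -1.5$)
$q{\left(f \right)} = \frac{4}{5} + \frac{1}{f}$ ($q{\left(f \right)} = 4 \cdot \frac{1}{5} + \frac{1}{f} = \frac{4}{5} + \frac{1}{f}$)
$a{\left(u \right)} = \frac{2}{3}$ ($a{\left(u \right)} = \left(\frac{4}{5} + \frac{1}{- \frac{3}{2}}\right) 5 = \left(\frac{4}{5} - \frac{2}{3}\right) 5 = \frac{2}{15} \cdot 5 = \frac{2}{3}$)
$117 + a{\left(11 \right)} \left(-23\right) = 117 + \frac{2}{3} \left(-23\right) = 117 - \frac{46}{3} = \frac{305}{3}$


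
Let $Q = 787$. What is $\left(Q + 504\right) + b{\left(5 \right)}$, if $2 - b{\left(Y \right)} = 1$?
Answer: $1292$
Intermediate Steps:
$b{\left(Y \right)} = 1$ ($b{\left(Y \right)} = 2 - 1 = 1$)
$\left(Q + 504\right) + b{\left(5 \right)} = \left(787 + 504\right) + 1 = 1291 + 1 = 1292$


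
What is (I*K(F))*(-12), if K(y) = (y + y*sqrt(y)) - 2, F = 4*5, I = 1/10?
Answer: -108/5 - 48*sqrt(5) ≈ -128.93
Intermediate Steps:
I = 1/10 ≈ 0.10000
F = 20
K(y) = -2 + y + y**(3/2) (K(y) = (y + y**(3/2)) - 2 = -2 + y + y**(3/2))
(I*K(F))*(-12) = ((-2 + 20 + 20**(3/2))/10)*(-12) = ((-2 + 20 + 40*sqrt(5))/10)*(-12) = ((18 + 40*sqrt(5))/10)*(-12) = (9/5 + 4*sqrt(5))*(-12) = -108/5 - 48*sqrt(5)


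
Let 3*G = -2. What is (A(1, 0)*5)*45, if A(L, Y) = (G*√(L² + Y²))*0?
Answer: 0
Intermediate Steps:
G = -⅔ (G = (⅓)*(-2) = -⅔ ≈ -0.66667)
A(L, Y) = 0 (A(L, Y) = -2*√(L² + Y²)/3*0 = 0)
(A(1, 0)*5)*45 = (0*5)*45 = 0*45 = 0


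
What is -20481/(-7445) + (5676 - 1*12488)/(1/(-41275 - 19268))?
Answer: 3070458850101/7445 ≈ 4.1242e+8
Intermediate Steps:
-20481/(-7445) + (5676 - 1*12488)/(1/(-41275 - 19268)) = -20481*(-1/7445) + (5676 - 12488)/(1/(-60543)) = 20481/7445 - 6812/(-1/60543) = 20481/7445 - 6812*(-60543) = 20481/7445 + 412418916 = 3070458850101/7445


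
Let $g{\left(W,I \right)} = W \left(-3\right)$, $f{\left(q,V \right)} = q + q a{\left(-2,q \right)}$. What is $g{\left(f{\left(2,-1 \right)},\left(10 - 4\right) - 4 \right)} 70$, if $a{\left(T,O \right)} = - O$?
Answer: $420$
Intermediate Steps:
$f{\left(q,V \right)} = q - q^{2}$ ($f{\left(q,V \right)} = q + q \left(- q\right) = q - q^{2}$)
$g{\left(W,I \right)} = - 3 W$
$g{\left(f{\left(2,-1 \right)},\left(10 - 4\right) - 4 \right)} 70 = - 3 \cdot 2 \left(1 - 2\right) 70 = - 3 \cdot 2 \left(-1\right) 70 = \left(-3\right) \left(-2\right) 70 = 6 \cdot 70 = 420$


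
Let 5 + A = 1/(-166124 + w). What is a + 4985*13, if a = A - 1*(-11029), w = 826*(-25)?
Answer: 14162885645/186774 ≈ 75829.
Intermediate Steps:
w = -20650
A = -933871/186774 (A = -5 + 1/(-166124 - 20650) = -5 + 1/(-186774) = -5 - 1/186774 = -933871/186774 ≈ -5.0000)
a = 2058996575/186774 (a = -933871/186774 - 1*(-11029) = -933871/186774 + 11029 = 2058996575/186774 ≈ 11024.)
a + 4985*13 = 2058996575/186774 + 4985*13 = 2058996575/186774 + 64805 = 14162885645/186774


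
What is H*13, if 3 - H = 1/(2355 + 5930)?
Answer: 323102/8285 ≈ 38.998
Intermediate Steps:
H = 24854/8285 (H = 3 - 1/(2355 + 5930) = 3 - 1/8285 = 24854/8285 ≈ 2.9999)
H*13 = (24854/8285)*13 = 323102/8285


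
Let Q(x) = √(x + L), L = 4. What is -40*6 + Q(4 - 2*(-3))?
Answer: -240 + √14 ≈ -236.26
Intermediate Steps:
Q(x) = √(4 + x) (Q(x) = √(x + 4) = √(4 + x))
-40*6 + Q(4 - 2*(-3)) = -40*6 + √(4 + (4 - 2*(-3))) = -240 + √(4 + (4 + 6)) = -240 + √(4 + 10) = -240 + √14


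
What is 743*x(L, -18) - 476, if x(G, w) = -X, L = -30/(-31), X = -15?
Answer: 10669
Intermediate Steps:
L = 30/31 (L = -30*(-1/31) = 30/31 ≈ 0.96774)
x(G, w) = 15 (x(G, w) = -1*(-15) = 15)
743*x(L, -18) - 476 = 743*15 - 476 = 11145 - 476 = 10669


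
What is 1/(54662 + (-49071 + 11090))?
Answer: 1/16681 ≈ 5.9948e-5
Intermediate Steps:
1/(54662 + (-49071 + 11090)) = 1/(54662 - 37981) = 1/16681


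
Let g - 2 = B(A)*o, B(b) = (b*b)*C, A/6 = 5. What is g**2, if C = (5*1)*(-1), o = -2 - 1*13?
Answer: 4556520004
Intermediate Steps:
A = 30 (A = 6*5 = 30)
o = -15 (o = -2 - 13 = -15)
C = -5 (C = 5*(-1) = -5)
B(b) = -5*b**2 (B(b) = (b*b)*(-5) = b**2*(-5) = -5*b**2)
g = 67502 (g = 2 - 5*30**2*(-15) = 2 - 5*900*(-15) = 2 - 4500*(-15) = 2 + 67500 = 67502)
g**2 = 67502**2 = 4556520004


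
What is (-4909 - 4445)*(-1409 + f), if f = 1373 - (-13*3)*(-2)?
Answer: 1066356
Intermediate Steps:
f = 1295 (f = 1373 - (-39)*(-2) = 1373 - 1*78 = 1373 - 78 = 1295)
(-4909 - 4445)*(-1409 + f) = (-4909 - 4445)*(-1409 + 1295) = -9354*(-114) = 1066356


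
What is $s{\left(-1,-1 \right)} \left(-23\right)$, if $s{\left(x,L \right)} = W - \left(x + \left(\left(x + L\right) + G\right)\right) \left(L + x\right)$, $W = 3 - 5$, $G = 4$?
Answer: $0$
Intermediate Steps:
$W = -2$ ($W = 3 - 5 = -2$)
$s{\left(x,L \right)} = -2 - \left(L + x\right) \left(4 + L + 2 x\right)$ ($s{\left(x,L \right)} = -2 - \left(x + \left(\left(x + L\right) + 4\right)\right) \left(L + x\right) = -2 - \left(x + \left(\left(L + x\right) + 4\right)\right) \left(L + x\right) = -2 - \left(x + \left(4 + L + x\right)\right) \left(L + x\right) = -2 - \left(4 + L + 2 x\right) \left(L + x\right) = -2 - \left(L + x\right) \left(4 + L + 2 x\right)$)
$s{\left(-1,-1 \right)} \left(-23\right) = \left(-2 - \left(-1\right)^{2} - -4 - -4 - 2 \left(-1\right)^{2} - \left(-3\right) \left(-1\right)\right) \left(-23\right) = \left(-2 - 1 + 4 + 4 - 2 - 3\right) \left(-23\right) = 0 \left(-23\right) = 0$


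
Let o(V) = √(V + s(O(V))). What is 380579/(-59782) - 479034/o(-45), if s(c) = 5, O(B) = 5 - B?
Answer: -380579/59782 + 239517*I*√10/10 ≈ -6.3661 + 75742.0*I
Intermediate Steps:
o(V) = √(5 + V) (o(V) = √(V + 5) = √(5 + V))
380579/(-59782) - 479034/o(-45) = 380579/(-59782) - 479034/√(5 - 45) = 380579*(-1/59782) - 479034*(-I*√10/20) = -380579/59782 - 479034*(-I*√10/20) = -380579/59782 - (-239517)*I*√10/10 = -380579/59782 + 239517*I*√10/10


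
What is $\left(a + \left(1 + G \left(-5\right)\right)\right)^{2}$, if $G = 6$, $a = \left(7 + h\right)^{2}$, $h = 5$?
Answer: $13225$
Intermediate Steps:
$a = 144$ ($a = \left(7 + 5\right)^{2} = 12^{2} = 144$)
$\left(a + \left(1 + G \left(-5\right)\right)\right)^{2} = \left(144 + \left(1 + 6 \left(-5\right)\right)\right)^{2} = \left(144 + \left(1 - 30\right)\right)^{2} = \left(144 - 29\right)^{2} = 115^{2} = 13225$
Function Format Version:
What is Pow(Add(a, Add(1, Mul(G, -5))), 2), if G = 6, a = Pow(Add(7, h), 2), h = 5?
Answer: 13225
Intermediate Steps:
a = 144 (a = Pow(Add(7, 5), 2) = Pow(12, 2) = 144)
Pow(Add(a, Add(1, Mul(G, -5))), 2) = Pow(Add(144, Add(1, Mul(6, -5))), 2) = Pow(Add(144, Add(1, -30)), 2) = Pow(Add(144, -29), 2) = Pow(115, 2) = 13225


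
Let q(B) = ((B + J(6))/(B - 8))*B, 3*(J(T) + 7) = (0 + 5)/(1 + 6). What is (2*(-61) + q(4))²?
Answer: 6270016/441 ≈ 14218.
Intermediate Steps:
J(T) = -142/21 (J(T) = -7 + ((0 + 5)/(1 + 6))/3 = -7 + (5/7)/3 = -7 + (5*(⅐))/3 = -7 + (⅓)*(5/7) = -7 + 5/21 = -142/21)
q(B) = B*(-142/21 + B)/(-8 + B) (q(B) = ((B - 142/21)/(B - 8))*B = ((-142/21 + B)/(-8 + B))*B = B*(-142/21 + B)/(-8 + B))
(2*(-61) + q(4))² = (2*(-61) + (1/21)*4*(-142 + 21*4)/(-8 + 4))² = (-122 + (1/21)*4*(-142 + 84)/(-4))² = (-122 + (1/21)*4*(-¼)*(-58))² = (-122 + 58/21)² = (-2504/21)² = 6270016/441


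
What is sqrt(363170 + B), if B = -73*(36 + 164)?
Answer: 3*sqrt(38730) ≈ 590.40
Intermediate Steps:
B = -14600 (B = -73*200 = -14600)
sqrt(363170 + B) = sqrt(363170 - 14600) = sqrt(348570) = 3*sqrt(38730)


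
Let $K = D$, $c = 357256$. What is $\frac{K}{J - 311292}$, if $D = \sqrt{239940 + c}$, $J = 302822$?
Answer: $- \frac{\sqrt{149299}}{4235} \approx -0.091238$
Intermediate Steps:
$D = 2 \sqrt{149299}$ ($D = \sqrt{239940 + 357256} = \sqrt{597196} = 2 \sqrt{149299} \approx 772.78$)
$K = 2 \sqrt{149299} \approx 772.78$
$\frac{K}{J - 311292} = \frac{2 \sqrt{149299}}{302822 - 311292} = \frac{2 \sqrt{149299}}{-8470} = 2 \sqrt{149299} \left(- \frac{1}{8470}\right) = - \frac{\sqrt{149299}}{4235}$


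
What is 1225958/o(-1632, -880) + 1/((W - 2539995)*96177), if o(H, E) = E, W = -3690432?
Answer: -367311591956598281/263658462134760 ≈ -1393.1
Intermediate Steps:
1225958/o(-1632, -880) + 1/((W - 2539995)*96177) = 1225958/(-880) + 1/(-3690432 - 2539995*96177) = 1225958*(-1/880) + (1/96177)/(-6230427) = -612979/440 - 1/6230427*1/96177 = -612979/440 - 1/599223777579 = -367311591956598281/263658462134760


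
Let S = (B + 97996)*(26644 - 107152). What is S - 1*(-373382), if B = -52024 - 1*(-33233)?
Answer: -6376262758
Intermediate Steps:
B = -18791 (B = -52024 + 33233 = -18791)
S = -6376636140 (S = (-18791 + 97996)*(26644 - 107152) = 79205*(-80508) = -6376636140)
S - 1*(-373382) = -6376636140 - 1*(-373382) = -6376636140 + 373382 = -6376262758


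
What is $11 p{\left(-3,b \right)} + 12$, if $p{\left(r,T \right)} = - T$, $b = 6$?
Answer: $-54$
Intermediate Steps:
$11 p{\left(-3,b \right)} + 12 = 11 \left(\left(-1\right) 6\right) + 12 = 11 \left(-6\right) + 12 = -66 + 12 = -54$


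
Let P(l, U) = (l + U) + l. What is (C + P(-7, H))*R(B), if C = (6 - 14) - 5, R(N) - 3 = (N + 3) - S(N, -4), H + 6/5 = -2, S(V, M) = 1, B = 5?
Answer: -302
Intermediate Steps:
H = -16/5 (H = -6/5 - 2 = -16/5 ≈ -3.2000)
R(N) = 5 + N (R(N) = 3 + ((N + 3) - 1*1) = 3 + ((3 + N) - 1) = 3 + (2 + N) = 5 + N)
C = -13 (C = -8 - 5 = -13)
P(l, U) = U + 2*l (P(l, U) = (U + l) + l = U + 2*l)
(C + P(-7, H))*R(B) = (-13 + (-16/5 + 2*(-7)))*(5 + 5) = (-13 + (-16/5 - 14))*10 = (-13 - 86/5)*10 = -151/5*10 = -302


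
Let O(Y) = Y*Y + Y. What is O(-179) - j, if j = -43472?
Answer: 75334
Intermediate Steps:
O(Y) = Y + Y² (O(Y) = Y² + Y = Y + Y²)
O(-179) - j = -179*(1 - 179) - 1*(-43472) = -179*(-178) + 43472 = 31862 + 43472 = 75334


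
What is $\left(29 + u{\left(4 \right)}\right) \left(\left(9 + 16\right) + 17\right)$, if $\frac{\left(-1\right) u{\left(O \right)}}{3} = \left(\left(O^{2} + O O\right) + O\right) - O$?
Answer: $-2814$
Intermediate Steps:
$u{\left(O \right)} = - 6 O^{2}$ ($u{\left(O \right)} = - 3 \left(\left(\left(O^{2} + O O\right) + O\right) - O\right) = - 3 \left(\left(\left(O^{2} + O^{2}\right) + O\right) - O\right) = - 3 \left(\left(2 O^{2} + O\right) - O\right) = - 3 \left(\left(O + 2 O^{2}\right) - O\right) = - 3 \cdot 2 O^{2} = - 6 O^{2}$)
$\left(29 + u{\left(4 \right)}\right) \left(\left(9 + 16\right) + 17\right) = \left(29 - 6 \cdot 4^{2}\right) \left(\left(9 + 16\right) + 17\right) = \left(29 - 96\right) \left(25 + 17\right) = \left(29 - 96\right) 42 = \left(-67\right) 42 = -2814$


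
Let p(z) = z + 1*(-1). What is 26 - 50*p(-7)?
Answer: 426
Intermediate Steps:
p(z) = -1 + z (p(z) = z - 1 = -1 + z)
26 - 50*p(-7) = 26 - 50*(-1 - 7) = 26 - 50*(-8) = 26 + 400 = 426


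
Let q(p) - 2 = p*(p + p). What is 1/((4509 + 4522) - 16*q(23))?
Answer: -1/7929 ≈ -0.00012612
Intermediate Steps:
q(p) = 2 + 2*p**2 (q(p) = 2 + p*(p + p) = 2 + p*(2*p) = 2 + 2*p**2)
1/((4509 + 4522) - 16*q(23)) = 1/((4509 + 4522) - 16*(2 + 2*23**2)) = 1/(9031 - 16*(2 + 2*529)) = 1/(9031 - 16*(2 + 1058)) = 1/(9031 - 16*1060) = 1/(9031 - 16960) = 1/(-7929) = -1/7929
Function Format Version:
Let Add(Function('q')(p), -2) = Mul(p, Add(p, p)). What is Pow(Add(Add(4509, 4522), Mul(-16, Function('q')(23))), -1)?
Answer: Rational(-1, 7929) ≈ -0.00012612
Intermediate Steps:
Function('q')(p) = Add(2, Mul(2, Pow(p, 2))) (Function('q')(p) = Add(2, Mul(p, Add(p, p))) = Add(2, Mul(p, Mul(2, p))) = Add(2, Mul(2, Pow(p, 2))))
Pow(Add(Add(4509, 4522), Mul(-16, Function('q')(23))), -1) = Pow(Add(Add(4509, 4522), Mul(-16, Add(2, Mul(2, Pow(23, 2))))), -1) = Pow(Add(9031, Mul(-16, Add(2, Mul(2, 529)))), -1) = Pow(Add(9031, Mul(-16, Add(2, 1058))), -1) = Pow(Add(9031, Mul(-16, 1060)), -1) = Pow(Add(9031, -16960), -1) = Pow(-7929, -1) = Rational(-1, 7929)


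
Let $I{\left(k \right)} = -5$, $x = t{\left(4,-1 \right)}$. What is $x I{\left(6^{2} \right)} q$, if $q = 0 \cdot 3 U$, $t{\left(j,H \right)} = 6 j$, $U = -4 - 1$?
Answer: $0$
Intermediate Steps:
$U = -5$
$x = 24$ ($x = 6 \cdot 4 = 24$)
$q = 0$ ($q = 0 \cdot 3 \left(-5\right) = 0 \left(-5\right) = 0$)
$x I{\left(6^{2} \right)} q = 24 \left(-5\right) 0 = \left(-120\right) 0 = 0$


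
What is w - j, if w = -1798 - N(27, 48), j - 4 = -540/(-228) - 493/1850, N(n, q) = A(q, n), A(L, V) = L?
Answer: -65101383/35150 ≈ -1852.1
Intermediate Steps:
N(n, q) = q
j = 214483/35150 (j = 4 + (-540/(-228) - 493/1850) = 4 + (-540*(-1/228) - 493*1/1850) = 4 + (45/19 - 493/1850) = 4 + 73883/35150 = 214483/35150 ≈ 6.1019)
w = -1846 (w = -1798 - 1*48 = -1798 - 48 = -1846)
w - j = -1846 - 1*214483/35150 = -1846 - 214483/35150 = -65101383/35150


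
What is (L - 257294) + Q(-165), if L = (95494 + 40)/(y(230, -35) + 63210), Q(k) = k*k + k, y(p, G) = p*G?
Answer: -6349805953/27580 ≈ -2.3023e+5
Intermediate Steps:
y(p, G) = G*p
Q(k) = k + k² (Q(k) = k² + k = k + k²)
L = 47767/27580 (L = (95494 + 40)/(-35*230 + 63210) = 95534/(-8050 + 63210) = 95534/55160 = 95534*(1/55160) = 47767/27580 ≈ 1.7319)
(L - 257294) + Q(-165) = (47767/27580 - 257294) - 165*(1 - 165) = -7096120753/27580 - 165*(-164) = -7096120753/27580 + 27060 = -6349805953/27580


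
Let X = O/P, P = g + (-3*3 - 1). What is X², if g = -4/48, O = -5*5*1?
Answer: 90000/14641 ≈ 6.1471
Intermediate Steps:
O = -25 (O = -25*1 = -25)
g = -1/12 (g = -4*1/48 = -1/12 ≈ -0.083333)
P = -121/12 (P = -1/12 + (-3*3 - 1) = -1/12 + (-9 - 1) = -1/12 - 10 = -121/12 ≈ -10.083)
X = 300/121 (X = -25/(-121/12) = -25*(-12/121) = 300/121 ≈ 2.4793)
X² = (300/121)² = 90000/14641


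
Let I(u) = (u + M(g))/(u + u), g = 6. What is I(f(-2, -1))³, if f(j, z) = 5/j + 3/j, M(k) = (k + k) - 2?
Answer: -27/64 ≈ -0.42188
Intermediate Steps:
M(k) = -2 + 2*k (M(k) = 2*k - 2 = -2 + 2*k)
f(j, z) = 8/j
I(u) = (10 + u)/(2*u) (I(u) = (u + (-2 + 2*6))/(u + u) = (u + (-2 + 12))/((2*u)) = (u + 10)*(1/(2*u)) = (10 + u)*(1/(2*u)) = (10 + u)/(2*u))
I(f(-2, -1))³ = ((10 + 8/(-2))/(2*((8/(-2)))))³ = ((10 + 8*(-½))/(2*((8*(-½)))))³ = ((½)*(10 - 4)/(-4))³ = ((½)*(-¼)*6)³ = (-¾)³ = -27/64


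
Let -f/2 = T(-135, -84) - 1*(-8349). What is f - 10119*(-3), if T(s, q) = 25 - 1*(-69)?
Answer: 13471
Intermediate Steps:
T(s, q) = 94 (T(s, q) = 25 + 69 = 94)
f = -16886 (f = -2*(94 - 1*(-8349)) = -2*(94 + 8349) = -2*8443 = -16886)
f - 10119*(-3) = -16886 - 10119*(-3) = -16886 - 1*(-30357) = -16886 + 30357 = 13471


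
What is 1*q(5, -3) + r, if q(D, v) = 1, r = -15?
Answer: -14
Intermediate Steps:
1*q(5, -3) + r = 1*1 - 15 = 1 - 15 = -14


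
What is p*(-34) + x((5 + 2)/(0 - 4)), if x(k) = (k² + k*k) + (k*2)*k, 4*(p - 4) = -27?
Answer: 423/4 ≈ 105.75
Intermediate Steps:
p = -11/4 (p = 4 + (¼)*(-27) = 4 - 27/4 = -11/4 ≈ -2.7500)
x(k) = 4*k² (x(k) = (k² + k²) + (2*k)*k = 2*k² + 2*k² = 4*k²)
p*(-34) + x((5 + 2)/(0 - 4)) = -11/4*(-34) + 4*((5 + 2)/(0 - 4))² = 187/2 + 4*(7/(-4))² = 187/2 + 4*(7*(-¼))² = 187/2 + 4*(-7/4)² = 187/2 + 4*(49/16) = 187/2 + 49/4 = 423/4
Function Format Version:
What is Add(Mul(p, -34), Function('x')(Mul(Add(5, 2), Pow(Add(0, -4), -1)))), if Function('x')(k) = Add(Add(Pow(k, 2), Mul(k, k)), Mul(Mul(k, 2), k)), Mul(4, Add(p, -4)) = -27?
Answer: Rational(423, 4) ≈ 105.75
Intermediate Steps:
p = Rational(-11, 4) (p = Add(4, Mul(Rational(1, 4), -27)) = Add(4, Rational(-27, 4)) = Rational(-11, 4) ≈ -2.7500)
Function('x')(k) = Mul(4, Pow(k, 2)) (Function('x')(k) = Add(Add(Pow(k, 2), Pow(k, 2)), Mul(Mul(2, k), k)) = Add(Mul(2, Pow(k, 2)), Mul(2, Pow(k, 2))) = Mul(4, Pow(k, 2)))
Add(Mul(p, -34), Function('x')(Mul(Add(5, 2), Pow(Add(0, -4), -1)))) = Add(Mul(Rational(-11, 4), -34), Mul(4, Pow(Mul(Add(5, 2), Pow(Add(0, -4), -1)), 2))) = Add(Rational(187, 2), Mul(4, Pow(Mul(7, Pow(-4, -1)), 2))) = Add(Rational(187, 2), Mul(4, Pow(Mul(7, Rational(-1, 4)), 2))) = Add(Rational(187, 2), Mul(4, Pow(Rational(-7, 4), 2))) = Add(Rational(187, 2), Mul(4, Rational(49, 16))) = Add(Rational(187, 2), Rational(49, 4)) = Rational(423, 4)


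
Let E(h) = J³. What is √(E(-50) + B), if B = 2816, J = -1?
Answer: √2815 ≈ 53.057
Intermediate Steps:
E(h) = -1 (E(h) = (-1)³ = -1)
√(E(-50) + B) = √(-1 + 2816) = √2815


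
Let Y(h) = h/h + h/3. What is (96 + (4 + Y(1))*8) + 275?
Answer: 1241/3 ≈ 413.67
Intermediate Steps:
Y(h) = 1 + h/3 (Y(h) = 1 + h*(⅓) = 1 + h/3)
(96 + (4 + Y(1))*8) + 275 = (96 + (4 + (1 + (⅓)*1))*8) + 275 = (96 + (4 + (1 + ⅓))*8) + 275 = (96 + (4 + 4/3)*8) + 275 = (96 + (16/3)*8) + 275 = (96 + 128/3) + 275 = 416/3 + 275 = 1241/3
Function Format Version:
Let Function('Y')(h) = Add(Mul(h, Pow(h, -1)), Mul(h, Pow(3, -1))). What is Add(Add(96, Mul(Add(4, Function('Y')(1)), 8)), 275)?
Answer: Rational(1241, 3) ≈ 413.67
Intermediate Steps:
Function('Y')(h) = Add(1, Mul(Rational(1, 3), h)) (Function('Y')(h) = Add(1, Mul(h, Rational(1, 3))) = Add(1, Mul(Rational(1, 3), h)))
Add(Add(96, Mul(Add(4, Function('Y')(1)), 8)), 275) = Add(Add(96, Mul(Add(4, Add(1, Mul(Rational(1, 3), 1))), 8)), 275) = Add(Add(96, Mul(Add(4, Add(1, Rational(1, 3))), 8)), 275) = Add(Add(96, Mul(Add(4, Rational(4, 3)), 8)), 275) = Add(Add(96, Mul(Rational(16, 3), 8)), 275) = Add(Add(96, Rational(128, 3)), 275) = Add(Rational(416, 3), 275) = Rational(1241, 3)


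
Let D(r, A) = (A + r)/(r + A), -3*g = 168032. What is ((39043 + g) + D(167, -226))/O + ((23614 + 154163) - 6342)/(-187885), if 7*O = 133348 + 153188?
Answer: -10715516149/8075372454 ≈ -1.3269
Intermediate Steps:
g = -168032/3 (g = -⅓*168032 = -168032/3 ≈ -56011.)
O = 286536/7 (O = (133348 + 153188)/7 = (⅐)*286536 = 286536/7 ≈ 40934.)
D(r, A) = 1 (D(r, A) = (A + r)/(A + r) = 1)
((39043 + g) + D(167, -226))/O + ((23614 + 154163) - 6342)/(-187885) = ((39043 - 168032/3) + 1)/(286536/7) + ((23614 + 154163) - 6342)/(-187885) = (-50903/3 + 1)*(7/286536) + (177777 - 6342)*(-1/187885) = -50900/3*7/286536 + 171435*(-1/187885) = -89075/214902 - 34287/37577 = -10715516149/8075372454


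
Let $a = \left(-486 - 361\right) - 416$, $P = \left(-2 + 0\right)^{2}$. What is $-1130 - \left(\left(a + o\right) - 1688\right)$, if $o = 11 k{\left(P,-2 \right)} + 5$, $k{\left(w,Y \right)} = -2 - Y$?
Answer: $1816$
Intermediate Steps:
$P = 4$ ($P = \left(-2\right)^{2} = 4$)
$o = 5$ ($o = 11 \left(-2 - -2\right) + 5 = 11 \left(-2 + 2\right) + 5 = 11 \cdot 0 + 5 = 0 + 5 = 5$)
$a = -1263$ ($a = -847 - 416 = -1263$)
$-1130 - \left(\left(a + o\right) - 1688\right) = -1130 - \left(\left(-1263 + 5\right) - 1688\right) = -1130 - \left(-1258 - 1688\right) = -1130 - -2946 = -1130 + 2946 = 1816$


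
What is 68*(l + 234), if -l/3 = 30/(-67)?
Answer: 1072224/67 ≈ 16003.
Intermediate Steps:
l = 90/67 (l = -90/(-67) = -90*(-1)/67 = -3*(-30/67) = 90/67 ≈ 1.3433)
68*(l + 234) = 68*(90/67 + 234) = 68*(15768/67) = 1072224/67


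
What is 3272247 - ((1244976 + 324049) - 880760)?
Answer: 2583982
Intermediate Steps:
3272247 - ((1244976 + 324049) - 880760) = 3272247 - (1569025 - 880760) = 3272247 - 1*688265 = 3272247 - 688265 = 2583982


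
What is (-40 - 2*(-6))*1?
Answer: -28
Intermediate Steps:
(-40 - 2*(-6))*1 = (-40 + 12)*1 = -28*1 = -28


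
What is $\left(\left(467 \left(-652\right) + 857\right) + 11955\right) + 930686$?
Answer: $639014$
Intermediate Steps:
$\left(\left(467 \left(-652\right) + 857\right) + 11955\right) + 930686 = \left(\left(-304484 + 857\right) + 11955\right) + 930686 = \left(-303627 + 11955\right) + 930686 = -291672 + 930686 = 639014$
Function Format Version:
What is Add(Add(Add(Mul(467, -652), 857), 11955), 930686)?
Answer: 639014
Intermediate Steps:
Add(Add(Add(Mul(467, -652), 857), 11955), 930686) = Add(Add(Add(-304484, 857), 11955), 930686) = Add(Add(-303627, 11955), 930686) = Add(-291672, 930686) = 639014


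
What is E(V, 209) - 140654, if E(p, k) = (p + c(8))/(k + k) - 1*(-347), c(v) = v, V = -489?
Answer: -58648807/418 ≈ -1.4031e+5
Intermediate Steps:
E(p, k) = 347 + (8 + p)/(2*k) (E(p, k) = (p + 8)/(k + k) - 1*(-347) = (8 + p)/((2*k)) + 347 = (8 + p)*(1/(2*k)) + 347 = (8 + p)/(2*k) + 347 = 347 + (8 + p)/(2*k))
E(V, 209) - 140654 = (½)*(8 - 489 + 694*209)/209 - 140654 = (½)*(1/209)*(8 - 489 + 145046) - 140654 = (½)*(1/209)*144565 - 140654 = 144565/418 - 140654 = -58648807/418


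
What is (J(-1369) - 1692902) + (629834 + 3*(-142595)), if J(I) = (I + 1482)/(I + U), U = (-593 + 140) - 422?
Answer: -3345474245/2244 ≈ -1.4909e+6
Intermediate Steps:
U = -875 (U = -453 - 422 = -875)
J(I) = (1482 + I)/(-875 + I) (J(I) = (I + 1482)/(I - 875) = (1482 + I)/(-875 + I))
(J(-1369) - 1692902) + (629834 + 3*(-142595)) = ((1482 - 1369)/(-875 - 1369) - 1692902) + (629834 + 3*(-142595)) = (113/(-2244) - 1692902) + (629834 - 427785) = (-1/2244*113 - 1692902) + 202049 = (-113/2244 - 1692902) + 202049 = -3798872201/2244 + 202049 = -3345474245/2244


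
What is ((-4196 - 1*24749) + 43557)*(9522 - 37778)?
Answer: -412876672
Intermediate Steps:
((-4196 - 1*24749) + 43557)*(9522 - 37778) = ((-4196 - 24749) + 43557)*(-28256) = (-28945 + 43557)*(-28256) = 14612*(-28256) = -412876672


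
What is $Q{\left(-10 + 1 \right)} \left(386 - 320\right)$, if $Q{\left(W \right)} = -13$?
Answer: $-858$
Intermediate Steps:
$Q{\left(-10 + 1 \right)} \left(386 - 320\right) = - 13 \left(386 - 320\right) = \left(-13\right) 66 = -858$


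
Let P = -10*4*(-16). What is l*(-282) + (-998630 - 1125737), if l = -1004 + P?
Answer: -2021719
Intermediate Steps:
P = 640 (P = -40*(-16) = 640)
l = -364 (l = -1004 + 640 = -364)
l*(-282) + (-998630 - 1125737) = -364*(-282) + (-998630 - 1125737) = 102648 - 2124367 = -2021719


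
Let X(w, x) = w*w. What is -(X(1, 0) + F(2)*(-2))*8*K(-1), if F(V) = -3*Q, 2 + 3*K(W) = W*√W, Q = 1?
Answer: 112/3 + 56*I/3 ≈ 37.333 + 18.667*I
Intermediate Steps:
K(W) = -⅔ + W^(3/2)/3 (K(W) = -⅔ + (W*√W)/3 = -⅔ + W^(3/2)/3)
F(V) = -3 (F(V) = -3*1 = -3)
X(w, x) = w²
-(X(1, 0) + F(2)*(-2))*8*K(-1) = -(1² - 3*(-2))*8*(-⅔ + (-1)^(3/2)/3) = -(1 + 6)*8*(-⅔ + (-I)/3) = -7*8*(-⅔ - I/3) = -56*(-⅔ - I/3) = -(-112/3 - 56*I/3) = 112/3 + 56*I/3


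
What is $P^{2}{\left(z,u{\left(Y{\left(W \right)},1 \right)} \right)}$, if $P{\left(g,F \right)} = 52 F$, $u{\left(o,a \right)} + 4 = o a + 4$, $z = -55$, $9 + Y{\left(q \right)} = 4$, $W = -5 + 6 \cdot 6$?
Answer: $67600$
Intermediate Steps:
$W = 31$ ($W = -5 + 36 = 31$)
$Y{\left(q \right)} = -5$ ($Y{\left(q \right)} = -9 + 4 = -5$)
$u{\left(o,a \right)} = a o$ ($u{\left(o,a \right)} = -4 + \left(o a + 4\right) = -4 + \left(a o + 4\right) = -4 + \left(4 + a o\right) = a o$)
$P^{2}{\left(z,u{\left(Y{\left(W \right)},1 \right)} \right)} = \left(52 \cdot 1 \left(-5\right)\right)^{2} = \left(52 \left(-5\right)\right)^{2} = \left(-260\right)^{2} = 67600$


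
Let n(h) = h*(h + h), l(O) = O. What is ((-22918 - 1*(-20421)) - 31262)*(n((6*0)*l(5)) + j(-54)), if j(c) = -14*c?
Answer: -25521804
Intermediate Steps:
n(h) = 2*h**2 (n(h) = h*(2*h) = 2*h**2)
((-22918 - 1*(-20421)) - 31262)*(n((6*0)*l(5)) + j(-54)) = ((-22918 - 1*(-20421)) - 31262)*(2*((6*0)*5)**2 - 14*(-54)) = ((-22918 + 20421) - 31262)*(2*(0*5)**2 + 756) = (-2497 - 31262)*(2*0**2 + 756) = -33759*(2*0 + 756) = -33759*(0 + 756) = -33759*756 = -25521804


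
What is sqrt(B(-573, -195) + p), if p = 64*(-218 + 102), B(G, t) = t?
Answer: I*sqrt(7619) ≈ 87.287*I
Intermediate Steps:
p = -7424 (p = 64*(-116) = -7424)
sqrt(B(-573, -195) + p) = sqrt(-195 - 7424) = sqrt(-7619) = I*sqrt(7619)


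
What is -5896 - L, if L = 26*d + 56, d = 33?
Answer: -6810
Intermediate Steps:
L = 914 (L = 26*33 + 56 = 858 + 56 = 914)
-5896 - L = -5896 - 1*914 = -5896 - 914 = -6810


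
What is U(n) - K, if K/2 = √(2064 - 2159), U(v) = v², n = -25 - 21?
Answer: 2116 - 2*I*√95 ≈ 2116.0 - 19.494*I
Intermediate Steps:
n = -46
K = 2*I*√95 (K = 2*√(2064 - 2159) = 2*√(-95) = 2*(I*√95) = 2*I*√95 ≈ 19.494*I)
U(n) - K = (-46)² - 2*I*√95 = 2116 - 2*I*√95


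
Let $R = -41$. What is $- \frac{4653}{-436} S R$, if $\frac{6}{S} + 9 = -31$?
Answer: $\frac{572319}{8720} \approx 65.633$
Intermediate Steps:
$S = - \frac{3}{20}$ ($S = \frac{6}{-9 - 31} = \frac{6}{-40} = 6 \left(- \frac{1}{40}\right) = - \frac{3}{20} \approx -0.15$)
$- \frac{4653}{-436} S R = - \frac{4653}{-436} \left(- \frac{3}{20}\right) \left(-41\right) = \left(-4653\right) \left(- \frac{1}{436}\right) \left(- \frac{3}{20}\right) \left(-41\right) = \frac{4653}{436} \left(- \frac{3}{20}\right) \left(-41\right) = \left(- \frac{13959}{8720}\right) \left(-41\right) = \frac{572319}{8720}$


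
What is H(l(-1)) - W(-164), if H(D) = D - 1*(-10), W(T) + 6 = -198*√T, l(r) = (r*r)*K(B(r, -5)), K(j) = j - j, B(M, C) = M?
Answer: 16 + 396*I*√41 ≈ 16.0 + 2535.6*I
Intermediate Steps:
K(j) = 0
l(r) = 0 (l(r) = (r*r)*0 = r²*0 = 0)
W(T) = -6 - 198*√T
H(D) = 10 + D (H(D) = D + 10 = 10 + D)
H(l(-1)) - W(-164) = (10 + 0) - (-6 - 396*I*√41) = 10 - (-6 - 396*I*√41) = 10 + (6 + 396*I*√41) = 16 + 396*I*√41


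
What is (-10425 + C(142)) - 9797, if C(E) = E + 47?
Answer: -20033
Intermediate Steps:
C(E) = 47 + E
(-10425 + C(142)) - 9797 = (-10425 + (47 + 142)) - 9797 = (-10425 + 189) - 9797 = -10236 - 9797 = -20033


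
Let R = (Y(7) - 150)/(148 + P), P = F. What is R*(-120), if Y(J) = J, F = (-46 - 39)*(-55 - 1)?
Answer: 1430/409 ≈ 3.4963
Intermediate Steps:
F = 4760 (F = -85*(-56) = 4760)
P = 4760
R = -143/4908 (R = (7 - 150)/(148 + 4760) = -143/4908 ≈ -0.029136)
R*(-120) = -143/4908*(-120) = 1430/409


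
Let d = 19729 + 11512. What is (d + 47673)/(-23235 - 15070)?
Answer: -78914/38305 ≈ -2.0602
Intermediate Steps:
d = 31241
(d + 47673)/(-23235 - 15070) = (31241 + 47673)/(-23235 - 15070) = 78914/(-38305) = 78914*(-1/38305) = -78914/38305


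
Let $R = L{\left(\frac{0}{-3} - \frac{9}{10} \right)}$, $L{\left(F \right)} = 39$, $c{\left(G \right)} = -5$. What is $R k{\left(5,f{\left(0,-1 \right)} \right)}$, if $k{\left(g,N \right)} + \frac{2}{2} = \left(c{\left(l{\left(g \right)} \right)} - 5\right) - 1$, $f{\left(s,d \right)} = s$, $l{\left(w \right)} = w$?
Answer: $-468$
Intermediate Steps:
$k{\left(g,N \right)} = -12$ ($k{\left(g,N \right)} = -1 - 11 = -12$)
$R = 39$
$R k{\left(5,f{\left(0,-1 \right)} \right)} = 39 \left(-12\right) = -468$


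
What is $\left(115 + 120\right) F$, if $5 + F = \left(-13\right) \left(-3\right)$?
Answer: $7990$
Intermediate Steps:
$F = 34$ ($F = -5 - -39 = -5 + 39 = 34$)
$\left(115 + 120\right) F = \left(115 + 120\right) 34 = 235 \cdot 34 = 7990$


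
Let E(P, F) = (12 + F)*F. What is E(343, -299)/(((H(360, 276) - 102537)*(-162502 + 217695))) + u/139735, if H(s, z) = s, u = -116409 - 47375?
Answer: -923664515168779/788029266922335 ≈ -1.1721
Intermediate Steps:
u = -163784
E(P, F) = F*(12 + F)
E(343, -299)/(((H(360, 276) - 102537)*(-162502 + 217695))) + u/139735 = (-299*(12 - 299))/(((360 - 102537)*(-162502 + 217695))) - 163784/139735 = (-299*(-287))/((-102177*55193)) - 163784*1/139735 = 85813/(-5639455161) - 163784/139735 = 85813*(-1/5639455161) - 163784/139735 = -85813/5639455161 - 163784/139735 = -923664515168779/788029266922335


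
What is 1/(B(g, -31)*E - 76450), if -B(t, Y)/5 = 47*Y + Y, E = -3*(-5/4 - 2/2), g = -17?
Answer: -1/26230 ≈ -3.8124e-5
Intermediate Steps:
E = 27/4 (E = -3*(-5*¼ - 2*½) = -3*(-5/4 - 1) = -3*(-9/4) = 27/4 ≈ 6.7500)
B(t, Y) = -240*Y (B(t, Y) = -5*(47*Y + Y) = -240*Y)
1/(B(g, -31)*E - 76450) = 1/(-240*(-31)*(27/4) - 76450) = 1/(7440*(27/4) - 76450) = 1/(50220 - 76450) = 1/(-26230) = -1/26230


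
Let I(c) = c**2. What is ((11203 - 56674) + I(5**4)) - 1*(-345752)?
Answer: 690906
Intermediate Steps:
((11203 - 56674) + I(5**4)) - 1*(-345752) = ((11203 - 56674) + (5**4)**2) - 1*(-345752) = (-45471 + 625**2) + 345752 = (-45471 + 390625) + 345752 = 345154 + 345752 = 690906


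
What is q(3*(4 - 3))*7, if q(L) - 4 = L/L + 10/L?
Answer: 175/3 ≈ 58.333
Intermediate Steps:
q(L) = 5 + 10/L (q(L) = 4 + (L/L + 10/L) = 4 + (1 + 10/L) = 5 + 10/L)
q(3*(4 - 3))*7 = (5 + 10/((3*(4 - 3))))*7 = (5 + 10/((3*1)))*7 = (5 + 10/3)*7 = (25/3)*7 = 175/3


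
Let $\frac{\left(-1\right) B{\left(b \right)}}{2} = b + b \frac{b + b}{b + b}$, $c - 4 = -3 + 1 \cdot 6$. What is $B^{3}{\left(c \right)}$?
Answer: $-21952$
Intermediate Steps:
$c = 7$ ($c = 4 + \left(-3 + 1 \cdot 6\right) = 4 + \left(-3 + 6\right) = 4 + 3 = 7$)
$B{\left(b \right)} = - 4 b$ ($B{\left(b \right)} = - 2 \left(b + b \frac{b + b}{b + b}\right) = - 2 \left(b + b \frac{2 b}{2 b}\right) = - 2 \left(b + b 2 b \frac{1}{2 b}\right) = - 2 \left(b + b 1\right) = - 2 \left(b + b\right) = - 2 \cdot 2 b = - 4 b$)
$B^{3}{\left(c \right)} = \left(\left(-4\right) 7\right)^{3} = \left(-28\right)^{3} = -21952$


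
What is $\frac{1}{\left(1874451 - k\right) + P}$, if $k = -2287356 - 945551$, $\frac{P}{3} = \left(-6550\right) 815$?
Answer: $- \frac{1}{10907392} \approx -9.1681 \cdot 10^{-8}$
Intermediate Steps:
$P = -16014750$ ($P = 3 \left(\left(-6550\right) 815\right) = 3 \left(-5338250\right) = -16014750$)
$k = -3232907$
$\frac{1}{\left(1874451 - k\right) + P} = \frac{1}{\left(1874451 - -3232907\right) - 16014750} = \frac{1}{\left(1874451 + 3232907\right) - 16014750} = \frac{1}{5107358 - 16014750} = \frac{1}{-10907392} = - \frac{1}{10907392}$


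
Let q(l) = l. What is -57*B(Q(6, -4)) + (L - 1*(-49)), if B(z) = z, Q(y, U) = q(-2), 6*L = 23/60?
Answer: 58703/360 ≈ 163.06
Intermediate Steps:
L = 23/360 (L = (23/60)/6 = (23*(1/60))/6 = (⅙)*(23/60) = 23/360 ≈ 0.063889)
Q(y, U) = -2
-57*B(Q(6, -4)) + (L - 1*(-49)) = -57*(-2) + (23/360 - 1*(-49)) = 114 + (23/360 + 49) = 114 + 17663/360 = 58703/360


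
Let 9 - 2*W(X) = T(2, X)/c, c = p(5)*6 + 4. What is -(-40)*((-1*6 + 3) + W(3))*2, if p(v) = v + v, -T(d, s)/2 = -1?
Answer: 475/4 ≈ 118.75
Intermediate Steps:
T(d, s) = 2 (T(d, s) = -2*(-1) = 2)
p(v) = 2*v
c = 64 (c = (2*5)*6 + 4 = 10*6 + 4 = 60 + 4 = 64)
W(X) = 287/64 (W(X) = 9/2 - 1/64 = 287/64)
-(-40)*((-1*6 + 3) + W(3))*2 = -(-40)*((-1*6 + 3) + 287/64)*2 = -(-40)*((-6 + 3) + 287/64)*2 = -(-40)*(-3 + 287/64)*2 = -(-40)*95/64*2 = -20*(-95/32)*2 = (475/8)*2 = 475/4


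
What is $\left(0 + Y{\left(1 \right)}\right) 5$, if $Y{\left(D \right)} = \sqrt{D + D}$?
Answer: $5 \sqrt{2} \approx 7.0711$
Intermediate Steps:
$Y{\left(D \right)} = \sqrt{2} \sqrt{D}$ ($Y{\left(D \right)} = \sqrt{2 D} = \sqrt{2} \sqrt{D}$)
$\left(0 + Y{\left(1 \right)}\right) 5 = \left(0 + \sqrt{2} \sqrt{1}\right) 5 = \left(0 + \sqrt{2} \cdot 1\right) 5 = \left(0 + \sqrt{2}\right) 5 = \sqrt{2} \cdot 5 = 5 \sqrt{2}$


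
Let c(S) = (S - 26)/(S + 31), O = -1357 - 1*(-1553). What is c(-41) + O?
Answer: 2027/10 ≈ 202.70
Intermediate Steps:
O = 196 (O = -1357 + 1553 = 196)
c(S) = (-26 + S)/(31 + S)
c(-41) + O = (-26 - 41)/(31 - 41) + 196 = -67/(-10) + 196 = -1/10*(-67) + 196 = 67/10 + 196 = 2027/10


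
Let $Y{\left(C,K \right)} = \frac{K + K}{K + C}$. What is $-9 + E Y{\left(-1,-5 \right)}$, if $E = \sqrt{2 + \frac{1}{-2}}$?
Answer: $-9 + \frac{5 \sqrt{6}}{6} \approx -6.9588$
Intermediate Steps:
$Y{\left(C,K \right)} = \frac{2 K}{C + K}$
$E = \frac{\sqrt{6}}{2}$ ($E = \sqrt{2 - \frac{1}{2}} = \sqrt{\frac{3}{2}} = \frac{\sqrt{6}}{2} \approx 1.2247$)
$-9 + E Y{\left(-1,-5 \right)} = -9 + \frac{\sqrt{6}}{2} \cdot 2 \left(-5\right) \frac{1}{-1 - 5} = -9 + \frac{\sqrt{6}}{2} \cdot 2 \left(-5\right) \frac{1}{-6} = -9 + \frac{\sqrt{6}}{2} \cdot 2 \left(-5\right) \left(- \frac{1}{6}\right) = -9 + \frac{\sqrt{6}}{2} \cdot \frac{5}{3} = -9 + \frac{5 \sqrt{6}}{6}$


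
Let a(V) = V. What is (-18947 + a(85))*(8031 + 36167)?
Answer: -833662676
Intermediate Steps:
(-18947 + a(85))*(8031 + 36167) = (-18947 + 85)*(8031 + 36167) = -18862*44198 = -833662676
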